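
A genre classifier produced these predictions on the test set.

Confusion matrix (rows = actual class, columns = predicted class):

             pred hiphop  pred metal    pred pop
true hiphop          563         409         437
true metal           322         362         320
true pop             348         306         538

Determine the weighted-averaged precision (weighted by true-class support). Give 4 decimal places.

0.4094

Per-class precision (TP/(TP+FP)):
  hiphop: TP=563, FP=322+348=670 → 563/1233 = 0.45661
  metal: TP=362, FP=409+306=715 → 362/1077 = 0.33612
  pop: TP=538, FP=437+320=757 → 538/1295 = 0.41544
Weighted-precision = Σ (supportᵢ/N)·precisionᵢ with N=3605: (1409/3605)·0.45661 + (1004/3605)·0.33612 + (1192/3605)·0.41544 = 0.4094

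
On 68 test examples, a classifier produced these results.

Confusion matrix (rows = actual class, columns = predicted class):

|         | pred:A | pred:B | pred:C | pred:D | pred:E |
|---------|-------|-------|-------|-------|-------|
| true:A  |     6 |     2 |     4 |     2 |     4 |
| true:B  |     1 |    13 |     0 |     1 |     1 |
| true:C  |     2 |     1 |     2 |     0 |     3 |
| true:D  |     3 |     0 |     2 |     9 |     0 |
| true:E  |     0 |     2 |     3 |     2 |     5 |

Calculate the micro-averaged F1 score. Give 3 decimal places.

Micro-averaging pools counts across classes: ΣTP=35, ΣFP=33, ΣFN=33.
Micro-F1 score = 2·TP/(2·TP+FP+FN) on pooled counts = 0.515 (equals overall accuracy in single-label multiclass).

0.515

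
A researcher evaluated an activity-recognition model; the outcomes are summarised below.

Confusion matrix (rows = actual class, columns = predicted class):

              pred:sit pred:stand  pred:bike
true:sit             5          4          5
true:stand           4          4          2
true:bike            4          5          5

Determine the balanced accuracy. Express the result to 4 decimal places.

0.3714

Balanced accuracy = mean of per-class recall.
  sit: recall = 5/14 = 0.35714
  stand: recall = 4/10 = 0.40000
  bike: recall = 5/14 = 0.35714
Mean = (0.35714 + 0.40000 + 0.35714) / 3 = 0.3714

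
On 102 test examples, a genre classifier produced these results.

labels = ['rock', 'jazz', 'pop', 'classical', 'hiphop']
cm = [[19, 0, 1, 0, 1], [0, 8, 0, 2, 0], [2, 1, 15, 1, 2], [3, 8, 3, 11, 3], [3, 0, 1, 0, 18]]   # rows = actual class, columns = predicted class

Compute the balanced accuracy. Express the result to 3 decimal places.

0.726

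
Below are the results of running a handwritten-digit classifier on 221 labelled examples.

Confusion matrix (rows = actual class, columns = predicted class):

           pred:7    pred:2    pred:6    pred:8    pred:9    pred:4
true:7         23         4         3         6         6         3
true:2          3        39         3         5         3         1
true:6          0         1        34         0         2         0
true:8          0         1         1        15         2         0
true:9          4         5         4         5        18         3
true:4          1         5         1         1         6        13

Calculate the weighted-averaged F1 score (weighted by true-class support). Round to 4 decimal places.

Per-class F1 score (2·TP/(2·TP+FP+FN)):
  7: TP=23, FP=3+0+0+4+1=8, FN=4+3+6+6+3=22 → 46/76 = 0.60526
  2: TP=39, FP=4+1+1+5+5=16, FN=3+3+5+3+1=15 → 78/109 = 0.71560
  6: TP=34, FP=3+3+1+4+1=12, FN=0+1+0+2+0=3 → 68/83 = 0.81928
  8: TP=15, FP=6+5+0+5+1=17, FN=0+1+1+2+0=4 → 30/51 = 0.58824
  9: TP=18, FP=6+3+2+2+6=19, FN=4+5+4+5+3=21 → 36/76 = 0.47368
  4: TP=13, FP=3+1+0+0+3=7, FN=1+5+1+1+6=14 → 26/47 = 0.55319
Weighted-F1 score = Σ (supportᵢ/N)·F1 scoreᵢ with N=221: (45/221)·0.60526 + (54/221)·0.71560 + (37/221)·0.81928 + (19/221)·0.58824 + (39/221)·0.47368 + (27/221)·0.55319 = 0.6370

0.6370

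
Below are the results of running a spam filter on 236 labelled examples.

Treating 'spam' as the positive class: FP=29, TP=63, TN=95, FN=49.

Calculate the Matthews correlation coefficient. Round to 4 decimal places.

0.3365

MCC = (TP·TN − FP·FN) / √((TP+FP)(TP+FN)(TN+FP)(TN+FN))
Numerator = 63·95 − 29·49 = 4564
Denominator = √(92·112·124·144) = √183988224 = 13564.2259
MCC = 4564 / 13564.2259 = 0.3365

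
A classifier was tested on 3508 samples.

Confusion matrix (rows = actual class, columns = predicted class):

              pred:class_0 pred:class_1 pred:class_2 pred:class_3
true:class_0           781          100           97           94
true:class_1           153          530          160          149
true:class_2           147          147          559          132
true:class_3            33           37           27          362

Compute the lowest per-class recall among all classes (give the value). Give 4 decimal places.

0.5343

Per-class recall (TP/(TP+FN)):
  class_0: TP=781, FN=100+97+94=291 → 781/1072 = 0.72854
  class_1: TP=530, FN=153+160+149=462 → 530/992 = 0.53427
  class_2: TP=559, FN=147+147+132=426 → 559/985 = 0.56751
  class_3: TP=362, FN=33+37+27=97 → 362/459 = 0.78867
Lowest is class 'class_1' with recall = 0.5343.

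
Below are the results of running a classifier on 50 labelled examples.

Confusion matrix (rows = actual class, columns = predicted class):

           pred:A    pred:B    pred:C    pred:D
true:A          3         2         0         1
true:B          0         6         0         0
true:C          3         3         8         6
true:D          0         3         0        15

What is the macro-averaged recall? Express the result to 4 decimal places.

0.6833

Per-class recall (TP/(TP+FN)):
  A: TP=3, FN=2+0+1=3 → 3/6 = 0.50000
  B: TP=6, FN=0+0+0=0 → 6/6 = 1.00000
  C: TP=8, FN=3+3+6=12 → 8/20 = 0.40000
  D: TP=15, FN=0+3+0=3 → 15/18 = 0.83333
Macro-recall = mean = (0.50000 + 1.00000 + 0.40000 + 0.83333) / 4 = 0.6833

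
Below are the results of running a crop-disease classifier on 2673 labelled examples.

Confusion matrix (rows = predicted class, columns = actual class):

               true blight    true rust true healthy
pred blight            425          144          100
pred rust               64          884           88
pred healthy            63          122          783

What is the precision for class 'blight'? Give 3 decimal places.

0.635

Treat 'blight' as positive and all other classes as negative.
precision = TP/(TP+FP).
blight: TP=425, FP=144+100=244 → 425/669 = 0.6353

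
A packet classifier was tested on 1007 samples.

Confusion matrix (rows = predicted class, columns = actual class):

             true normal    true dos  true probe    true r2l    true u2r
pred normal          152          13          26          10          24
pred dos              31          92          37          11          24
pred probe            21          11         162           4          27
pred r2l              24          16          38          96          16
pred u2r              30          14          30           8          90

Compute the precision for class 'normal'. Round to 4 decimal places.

0.6756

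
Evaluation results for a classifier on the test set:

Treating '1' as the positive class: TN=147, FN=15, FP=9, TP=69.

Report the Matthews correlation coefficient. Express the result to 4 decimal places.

MCC = (TP·TN − FP·FN) / √((TP+FP)(TP+FN)(TN+FP)(TN+FN))
Numerator = 69·147 − 9·15 = 10008
Denominator = √(78·84·156·162) = √165582144 = 12867.8726
MCC = 10008 / 12867.8726 = 0.7778

0.7778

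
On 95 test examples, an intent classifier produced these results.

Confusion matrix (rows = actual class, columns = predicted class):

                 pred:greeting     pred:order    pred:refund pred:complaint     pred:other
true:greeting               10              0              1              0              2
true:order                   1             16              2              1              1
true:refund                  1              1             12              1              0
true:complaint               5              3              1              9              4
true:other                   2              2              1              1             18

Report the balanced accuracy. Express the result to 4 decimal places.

0.6980

Balanced accuracy = mean of per-class recall.
  greeting: recall = 10/13 = 0.76923
  order: recall = 16/21 = 0.76190
  refund: recall = 12/15 = 0.80000
  complaint: recall = 9/22 = 0.40909
  other: recall = 18/24 = 0.75000
Mean = (0.76923 + 0.76190 + 0.80000 + 0.40909 + 0.75000) / 5 = 0.6980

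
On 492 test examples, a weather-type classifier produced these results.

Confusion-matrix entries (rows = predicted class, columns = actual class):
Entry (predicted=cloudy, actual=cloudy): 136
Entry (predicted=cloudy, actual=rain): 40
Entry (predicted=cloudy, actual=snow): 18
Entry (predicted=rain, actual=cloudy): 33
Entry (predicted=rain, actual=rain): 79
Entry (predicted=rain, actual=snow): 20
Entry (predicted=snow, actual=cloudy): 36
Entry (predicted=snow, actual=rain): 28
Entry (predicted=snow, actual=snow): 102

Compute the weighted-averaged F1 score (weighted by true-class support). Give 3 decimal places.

Per-class F1 score (2·TP/(2·TP+FP+FN)):
  cloudy: TP=136, FP=40+18=58, FN=33+36=69 → 272/399 = 0.6817
  rain: TP=79, FP=33+20=53, FN=40+28=68 → 158/279 = 0.5663
  snow: TP=102, FP=36+28=64, FN=18+20=38 → 204/306 = 0.6667
Weighted-F1 score = Σ (supportᵢ/N)·F1 scoreᵢ with N=492: (205/492)·0.6817 + (147/492)·0.5663 + (140/492)·0.6667 = 0.643

0.643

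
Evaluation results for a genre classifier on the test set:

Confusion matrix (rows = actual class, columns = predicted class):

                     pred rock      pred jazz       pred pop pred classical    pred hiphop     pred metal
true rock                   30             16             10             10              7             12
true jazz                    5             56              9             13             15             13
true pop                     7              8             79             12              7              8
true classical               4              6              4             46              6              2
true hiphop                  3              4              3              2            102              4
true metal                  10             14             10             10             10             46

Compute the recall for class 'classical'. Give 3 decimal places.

0.676

Take TP from the diagonal, FP from the rest of the 'classical' prediction marginal, FN from the rest of the 'classical' actual marginal.
recall = TP/(TP+FN).
classical: TP=46, FN=4+6+4+6+2=22 → 46/68 = 0.6765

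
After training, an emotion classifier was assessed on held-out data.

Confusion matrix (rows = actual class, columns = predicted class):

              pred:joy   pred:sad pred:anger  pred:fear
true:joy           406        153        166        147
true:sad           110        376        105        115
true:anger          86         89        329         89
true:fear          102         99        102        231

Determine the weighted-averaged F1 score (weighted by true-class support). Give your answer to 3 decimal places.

Per-class F1 score (2·TP/(2·TP+FP+FN)):
  joy: TP=406, FP=110+86+102=298, FN=153+166+147=466 → 812/1576 = 0.5152
  sad: TP=376, FP=153+89+99=341, FN=110+105+115=330 → 752/1423 = 0.5285
  anger: TP=329, FP=166+105+102=373, FN=86+89+89=264 → 658/1295 = 0.5081
  fear: TP=231, FP=147+115+89=351, FN=102+99+102=303 → 462/1116 = 0.4140
Weighted-F1 score = Σ (supportᵢ/N)·F1 scoreᵢ with N=2705: (872/2705)·0.5152 + (706/2705)·0.5285 + (593/2705)·0.5081 + (534/2705)·0.4140 = 0.497

0.497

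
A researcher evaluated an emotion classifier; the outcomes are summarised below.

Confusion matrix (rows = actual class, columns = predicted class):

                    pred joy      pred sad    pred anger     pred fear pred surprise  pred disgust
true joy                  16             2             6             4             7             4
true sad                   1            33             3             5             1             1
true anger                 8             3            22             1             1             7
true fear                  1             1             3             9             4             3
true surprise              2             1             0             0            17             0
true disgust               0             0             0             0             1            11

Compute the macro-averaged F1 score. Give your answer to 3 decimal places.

Per-class F1 score (2·TP/(2·TP+FP+FN)):
  joy: TP=16, FP=1+8+1+2+0=12, FN=2+6+4+7+4=23 → 32/67 = 0.4776
  sad: TP=33, FP=2+3+1+1+0=7, FN=1+3+5+1+1=11 → 66/84 = 0.7857
  anger: TP=22, FP=6+3+3+0+0=12, FN=8+3+1+1+7=20 → 44/76 = 0.5789
  fear: TP=9, FP=4+5+1+0+0=10, FN=1+1+3+4+3=12 → 18/40 = 0.4500
  surprise: TP=17, FP=7+1+1+4+1=14, FN=2+1+0+0+0=3 → 34/51 = 0.6667
  disgust: TP=11, FP=4+1+7+3+0=15, FN=0+0+0+0+1=1 → 22/38 = 0.5789
Macro-F1 score = mean = (0.4776 + 0.7857 + 0.5789 + 0.4500 + 0.6667 + 0.5789) / 6 = 0.590

0.590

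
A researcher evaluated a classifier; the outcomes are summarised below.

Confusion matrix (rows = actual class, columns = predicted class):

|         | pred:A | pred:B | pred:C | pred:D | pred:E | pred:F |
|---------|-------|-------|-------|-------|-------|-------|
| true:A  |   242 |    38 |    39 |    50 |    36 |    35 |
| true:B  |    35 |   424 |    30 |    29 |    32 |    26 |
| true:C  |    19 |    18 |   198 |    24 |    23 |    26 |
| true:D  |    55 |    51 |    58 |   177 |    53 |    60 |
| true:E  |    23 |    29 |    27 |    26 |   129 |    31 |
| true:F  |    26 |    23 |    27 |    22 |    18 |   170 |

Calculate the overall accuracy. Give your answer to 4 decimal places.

Accuracy = trace / total = (242+424+198+177+129+170=1340) / 2329 = 1340/2329 = 0.5754

0.5754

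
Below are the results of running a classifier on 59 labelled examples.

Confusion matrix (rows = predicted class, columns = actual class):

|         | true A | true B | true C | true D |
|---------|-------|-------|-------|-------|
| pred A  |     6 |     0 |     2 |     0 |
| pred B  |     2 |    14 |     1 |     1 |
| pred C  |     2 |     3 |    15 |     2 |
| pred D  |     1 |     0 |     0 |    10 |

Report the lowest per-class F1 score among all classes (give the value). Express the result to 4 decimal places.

Per-class F1 score (2·TP/(2·TP+FP+FN)):
  A: TP=6, FP=0+2+0=2, FN=2+2+1=5 → 12/19 = 0.63158
  B: TP=14, FP=2+1+1=4, FN=0+3+0=3 → 28/35 = 0.80000
  C: TP=15, FP=2+3+2=7, FN=2+1+0=3 → 30/40 = 0.75000
  D: TP=10, FP=1+0+0=1, FN=0+1+2=3 → 20/24 = 0.83333
Lowest is class 'A' with F1 score = 0.6316.

0.6316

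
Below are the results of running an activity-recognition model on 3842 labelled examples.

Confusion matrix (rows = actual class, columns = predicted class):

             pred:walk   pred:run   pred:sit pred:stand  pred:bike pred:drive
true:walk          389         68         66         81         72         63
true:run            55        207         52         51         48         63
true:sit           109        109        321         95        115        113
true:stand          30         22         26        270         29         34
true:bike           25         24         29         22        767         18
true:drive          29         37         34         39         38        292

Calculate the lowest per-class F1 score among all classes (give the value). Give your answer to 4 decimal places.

Per-class F1 score (2·TP/(2·TP+FP+FN)):
  walk: TP=389, FP=55+109+30+25+29=248, FN=68+66+81+72+63=350 → 778/1376 = 0.56541
  run: TP=207, FP=68+109+22+24+37=260, FN=55+52+51+48+63=269 → 414/943 = 0.43902
  sit: TP=321, FP=66+52+26+29+34=207, FN=109+109+95+115+113=541 → 642/1390 = 0.46187
  stand: TP=270, FP=81+51+95+22+39=288, FN=30+22+26+29+34=141 → 540/969 = 0.55728
  bike: TP=767, FP=72+48+115+29+38=302, FN=25+24+29+22+18=118 → 1534/1954 = 0.78506
  drive: TP=292, FP=63+63+113+34+18=291, FN=29+37+34+39+38=177 → 584/1052 = 0.55513
Lowest is class 'run' with F1 score = 0.4390.

0.4390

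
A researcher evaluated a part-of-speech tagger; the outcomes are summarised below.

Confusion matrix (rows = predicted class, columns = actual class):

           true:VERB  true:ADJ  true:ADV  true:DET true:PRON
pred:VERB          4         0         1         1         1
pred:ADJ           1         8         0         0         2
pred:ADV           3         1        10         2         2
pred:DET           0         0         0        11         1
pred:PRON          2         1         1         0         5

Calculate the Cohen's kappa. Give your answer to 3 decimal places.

0.581

Observed agreement pₒ = trace/N = 38/57 = 0.6667
Expected agreement pₑ = Σ (rowᵢ·colᵢ)/N² = (10·7 + 10·11 + 12·18 + 14·12 + 11·9)/57² = 0.2041
κ = (pₒ − pₑ)/(1 − pₑ) = (0.6667 − 0.2041)/(1 − 0.2041) = 0.581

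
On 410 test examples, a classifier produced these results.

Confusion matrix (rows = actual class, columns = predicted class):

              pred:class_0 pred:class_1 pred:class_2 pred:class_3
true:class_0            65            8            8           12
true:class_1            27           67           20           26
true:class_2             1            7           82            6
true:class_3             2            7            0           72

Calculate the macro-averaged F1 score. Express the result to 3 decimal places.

Per-class F1 score (2·TP/(2·TP+FP+FN)):
  class_0: TP=65, FP=27+1+2=30, FN=8+8+12=28 → 130/188 = 0.6915
  class_1: TP=67, FP=8+7+7=22, FN=27+20+26=73 → 134/229 = 0.5852
  class_2: TP=82, FP=8+20+0=28, FN=1+7+6=14 → 164/206 = 0.7961
  class_3: TP=72, FP=12+26+6=44, FN=2+7+0=9 → 144/197 = 0.7310
Macro-F1 score = mean = (0.6915 + 0.5852 + 0.7961 + 0.7310) / 4 = 0.701

0.701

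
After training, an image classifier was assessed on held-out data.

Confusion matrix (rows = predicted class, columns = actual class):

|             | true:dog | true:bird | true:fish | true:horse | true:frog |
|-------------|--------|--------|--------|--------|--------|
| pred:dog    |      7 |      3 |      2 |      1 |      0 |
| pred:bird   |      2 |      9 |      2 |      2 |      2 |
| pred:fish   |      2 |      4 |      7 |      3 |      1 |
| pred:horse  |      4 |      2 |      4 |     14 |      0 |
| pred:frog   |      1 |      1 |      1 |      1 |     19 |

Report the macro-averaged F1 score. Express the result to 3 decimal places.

Per-class F1 score (2·TP/(2·TP+FP+FN)):
  dog: TP=7, FP=3+2+1+0=6, FN=2+2+4+1=9 → 14/29 = 0.4828
  bird: TP=9, FP=2+2+2+2=8, FN=3+4+2+1=10 → 18/36 = 0.5000
  fish: TP=7, FP=2+4+3+1=10, FN=2+2+4+1=9 → 14/33 = 0.4242
  horse: TP=14, FP=4+2+4+0=10, FN=1+2+3+1=7 → 28/45 = 0.6222
  frog: TP=19, FP=1+1+1+1=4, FN=0+2+1+0=3 → 38/45 = 0.8444
Macro-F1 score = mean = (0.4828 + 0.5000 + 0.4242 + 0.6222 + 0.8444) / 5 = 0.575

0.575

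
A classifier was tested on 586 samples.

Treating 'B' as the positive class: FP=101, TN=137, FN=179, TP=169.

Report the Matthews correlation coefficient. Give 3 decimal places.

0.060

MCC = (TP·TN − FP·FN) / √((TP+FP)(TP+FN)(TN+FP)(TN+FN))
Numerator = 169·137 − 101·179 = 5074
Denominator = √(270·348·238·316) = √7066543680 = 84062.7366
MCC = 5074 / 84062.7366 = 0.060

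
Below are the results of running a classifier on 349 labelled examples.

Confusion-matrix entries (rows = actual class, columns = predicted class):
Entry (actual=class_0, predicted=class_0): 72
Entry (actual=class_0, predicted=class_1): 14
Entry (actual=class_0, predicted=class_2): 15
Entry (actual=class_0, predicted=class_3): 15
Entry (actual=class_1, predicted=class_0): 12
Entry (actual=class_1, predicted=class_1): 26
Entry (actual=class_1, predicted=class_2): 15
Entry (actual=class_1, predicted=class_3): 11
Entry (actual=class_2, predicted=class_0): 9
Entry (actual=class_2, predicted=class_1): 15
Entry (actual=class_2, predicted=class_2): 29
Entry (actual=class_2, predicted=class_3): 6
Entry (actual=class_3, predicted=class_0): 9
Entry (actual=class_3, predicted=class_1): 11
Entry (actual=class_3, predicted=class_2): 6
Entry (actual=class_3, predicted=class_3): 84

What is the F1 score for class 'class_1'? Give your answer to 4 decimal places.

0.4000

One-vs-rest for 'class_1': TP = diagonal; FP = other classes predicted 'class_1'; FN = 'class_1' predicted as other.
F1 score = 2·TP/(2·TP+FP+FN).
class_1: TP=26, FP=14+15+11=40, FN=12+15+11=38 → 52/130 = 0.40000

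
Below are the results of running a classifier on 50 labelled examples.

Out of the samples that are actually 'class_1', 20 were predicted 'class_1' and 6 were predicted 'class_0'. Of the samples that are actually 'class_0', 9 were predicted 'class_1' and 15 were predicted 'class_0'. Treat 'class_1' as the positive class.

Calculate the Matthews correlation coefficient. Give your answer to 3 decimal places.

MCC = (TP·TN − FP·FN) / √((TP+FP)(TP+FN)(TN+FP)(TN+FN))
Numerator = 20·15 − 9·6 = 246
Denominator = √(29·26·24·21) = √380016 = 616.4544
MCC = 246 / 616.4544 = 0.399

0.399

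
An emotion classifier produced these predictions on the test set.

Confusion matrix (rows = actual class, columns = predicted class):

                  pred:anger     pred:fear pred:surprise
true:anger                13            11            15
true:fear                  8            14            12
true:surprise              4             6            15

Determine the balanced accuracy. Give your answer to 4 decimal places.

0.4484

Balanced accuracy = mean of per-class recall.
  anger: recall = 13/39 = 0.33333
  fear: recall = 14/34 = 0.41176
  surprise: recall = 15/25 = 0.60000
Mean = (0.33333 + 0.41176 + 0.60000) / 3 = 0.4484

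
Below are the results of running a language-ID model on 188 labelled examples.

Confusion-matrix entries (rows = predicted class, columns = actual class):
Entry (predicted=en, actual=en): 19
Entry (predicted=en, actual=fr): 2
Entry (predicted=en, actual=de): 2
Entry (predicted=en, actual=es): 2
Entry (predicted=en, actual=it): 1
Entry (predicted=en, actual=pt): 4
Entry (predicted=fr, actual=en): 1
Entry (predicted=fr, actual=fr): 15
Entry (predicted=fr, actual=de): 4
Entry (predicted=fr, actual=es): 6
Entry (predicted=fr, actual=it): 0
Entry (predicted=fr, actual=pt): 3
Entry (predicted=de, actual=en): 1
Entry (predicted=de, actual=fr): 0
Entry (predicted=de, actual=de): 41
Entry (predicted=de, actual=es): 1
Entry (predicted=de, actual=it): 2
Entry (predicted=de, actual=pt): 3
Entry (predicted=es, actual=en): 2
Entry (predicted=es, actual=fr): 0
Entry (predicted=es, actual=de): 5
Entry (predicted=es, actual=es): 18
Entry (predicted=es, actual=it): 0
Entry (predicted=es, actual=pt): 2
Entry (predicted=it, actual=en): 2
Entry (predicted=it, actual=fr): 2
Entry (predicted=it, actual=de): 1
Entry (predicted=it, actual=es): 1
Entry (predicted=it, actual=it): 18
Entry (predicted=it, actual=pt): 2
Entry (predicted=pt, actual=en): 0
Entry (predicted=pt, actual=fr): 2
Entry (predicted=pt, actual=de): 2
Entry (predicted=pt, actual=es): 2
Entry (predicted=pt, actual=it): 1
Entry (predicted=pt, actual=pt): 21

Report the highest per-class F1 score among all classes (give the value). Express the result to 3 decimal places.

Per-class F1 score (2·TP/(2·TP+FP+FN)):
  en: TP=19, FP=2+2+2+1+4=11, FN=1+1+2+2+0=6 → 38/55 = 0.6909
  fr: TP=15, FP=1+4+6+0+3=14, FN=2+0+0+2+2=6 → 30/50 = 0.6000
  de: TP=41, FP=1+0+1+2+3=7, FN=2+4+5+1+2=14 → 82/103 = 0.7961
  es: TP=18, FP=2+0+5+0+2=9, FN=2+6+1+1+2=12 → 36/57 = 0.6316
  it: TP=18, FP=2+2+1+1+2=8, FN=1+0+2+0+1=4 → 36/48 = 0.7500
  pt: TP=21, FP=0+2+2+2+1=7, FN=4+3+3+2+2=14 → 42/63 = 0.6667
Highest is class 'de' with F1 score = 0.796.

0.796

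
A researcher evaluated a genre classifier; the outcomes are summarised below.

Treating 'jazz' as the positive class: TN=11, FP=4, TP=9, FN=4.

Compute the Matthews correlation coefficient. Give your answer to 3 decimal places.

MCC = (TP·TN − FP·FN) / √((TP+FP)(TP+FN)(TN+FP)(TN+FN))
Numerator = 9·11 − 4·4 = 83
Denominator = √(13·13·15·15) = √38025 = 195.0000
MCC = 83 / 195.0000 = 0.426

0.426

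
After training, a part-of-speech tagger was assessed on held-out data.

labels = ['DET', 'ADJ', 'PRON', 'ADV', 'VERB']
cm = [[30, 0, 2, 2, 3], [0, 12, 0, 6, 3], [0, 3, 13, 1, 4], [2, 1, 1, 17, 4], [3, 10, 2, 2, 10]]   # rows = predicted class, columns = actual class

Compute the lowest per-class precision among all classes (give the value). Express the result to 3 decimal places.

Per-class precision (TP/(TP+FP)):
  DET: TP=30, FP=0+2+2+3=7 → 30/37 = 0.8108
  ADJ: TP=12, FP=0+0+6+3=9 → 12/21 = 0.5714
  PRON: TP=13, FP=0+3+1+4=8 → 13/21 = 0.6190
  ADV: TP=17, FP=2+1+1+4=8 → 17/25 = 0.6800
  VERB: TP=10, FP=3+10+2+2=17 → 10/27 = 0.3704
Lowest is class 'VERB' with precision = 0.370.

0.370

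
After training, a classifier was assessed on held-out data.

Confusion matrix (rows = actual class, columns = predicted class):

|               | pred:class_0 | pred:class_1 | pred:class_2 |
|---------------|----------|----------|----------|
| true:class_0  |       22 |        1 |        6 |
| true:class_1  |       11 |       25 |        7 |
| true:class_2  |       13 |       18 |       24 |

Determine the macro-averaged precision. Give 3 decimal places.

Per-class precision (TP/(TP+FP)):
  class_0: TP=22, FP=11+13=24 → 22/46 = 0.4783
  class_1: TP=25, FP=1+18=19 → 25/44 = 0.5682
  class_2: TP=24, FP=6+7=13 → 24/37 = 0.6486
Macro-precision = mean = (0.4783 + 0.5682 + 0.6486) / 3 = 0.565

0.565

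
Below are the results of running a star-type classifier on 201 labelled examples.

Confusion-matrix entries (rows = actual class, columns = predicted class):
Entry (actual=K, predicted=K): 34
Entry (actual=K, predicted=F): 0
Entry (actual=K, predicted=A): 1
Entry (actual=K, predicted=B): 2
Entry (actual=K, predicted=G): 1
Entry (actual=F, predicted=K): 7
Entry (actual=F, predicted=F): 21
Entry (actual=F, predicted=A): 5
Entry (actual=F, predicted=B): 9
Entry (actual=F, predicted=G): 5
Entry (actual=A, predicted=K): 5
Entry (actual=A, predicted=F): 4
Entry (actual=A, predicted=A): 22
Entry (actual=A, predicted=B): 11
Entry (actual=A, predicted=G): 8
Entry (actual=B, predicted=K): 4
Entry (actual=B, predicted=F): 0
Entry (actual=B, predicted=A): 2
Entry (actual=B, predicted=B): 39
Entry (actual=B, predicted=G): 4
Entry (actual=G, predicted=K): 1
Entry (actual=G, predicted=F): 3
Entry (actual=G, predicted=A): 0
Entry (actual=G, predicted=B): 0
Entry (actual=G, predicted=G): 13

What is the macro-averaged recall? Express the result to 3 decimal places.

Per-class recall (TP/(TP+FN)):
  K: TP=34, FN=0+1+2+1=4 → 34/38 = 0.8947
  F: TP=21, FN=7+5+9+5=26 → 21/47 = 0.4468
  A: TP=22, FN=5+4+11+8=28 → 22/50 = 0.4400
  B: TP=39, FN=4+0+2+4=10 → 39/49 = 0.7959
  G: TP=13, FN=1+3+0+0=4 → 13/17 = 0.7647
Macro-recall = mean = (0.8947 + 0.4468 + 0.4400 + 0.7959 + 0.7647) / 5 = 0.668

0.668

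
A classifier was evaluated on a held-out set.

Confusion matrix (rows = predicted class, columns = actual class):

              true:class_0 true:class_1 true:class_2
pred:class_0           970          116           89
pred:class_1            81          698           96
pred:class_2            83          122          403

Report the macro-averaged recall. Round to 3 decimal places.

0.762

Per-class recall (TP/(TP+FN)):
  class_0: TP=970, FN=81+83=164 → 970/1134 = 0.8554
  class_1: TP=698, FN=116+122=238 → 698/936 = 0.7457
  class_2: TP=403, FN=89+96=185 → 403/588 = 0.6854
Macro-recall = mean = (0.8554 + 0.7457 + 0.6854) / 3 = 0.762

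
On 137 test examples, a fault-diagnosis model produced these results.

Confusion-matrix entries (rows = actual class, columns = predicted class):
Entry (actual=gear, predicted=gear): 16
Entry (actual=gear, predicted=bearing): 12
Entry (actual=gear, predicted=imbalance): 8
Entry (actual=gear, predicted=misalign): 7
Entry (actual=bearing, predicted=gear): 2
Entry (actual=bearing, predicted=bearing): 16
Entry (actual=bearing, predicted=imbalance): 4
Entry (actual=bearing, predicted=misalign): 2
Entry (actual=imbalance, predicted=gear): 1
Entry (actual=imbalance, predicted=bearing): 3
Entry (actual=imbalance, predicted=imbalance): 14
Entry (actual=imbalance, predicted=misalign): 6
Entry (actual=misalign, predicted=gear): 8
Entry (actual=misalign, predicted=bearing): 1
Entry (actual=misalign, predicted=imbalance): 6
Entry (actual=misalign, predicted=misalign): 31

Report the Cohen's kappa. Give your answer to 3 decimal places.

0.411

Observed agreement pₒ = trace/N = 77/137 = 0.5620
Expected agreement pₑ = Σ (rowᵢ·colᵢ)/N² = (43·27 + 24·32 + 24·32 + 46·46)/137² = 0.2564
κ = (pₒ − pₑ)/(1 − pₑ) = (0.5620 − 0.2564)/(1 − 0.2564) = 0.411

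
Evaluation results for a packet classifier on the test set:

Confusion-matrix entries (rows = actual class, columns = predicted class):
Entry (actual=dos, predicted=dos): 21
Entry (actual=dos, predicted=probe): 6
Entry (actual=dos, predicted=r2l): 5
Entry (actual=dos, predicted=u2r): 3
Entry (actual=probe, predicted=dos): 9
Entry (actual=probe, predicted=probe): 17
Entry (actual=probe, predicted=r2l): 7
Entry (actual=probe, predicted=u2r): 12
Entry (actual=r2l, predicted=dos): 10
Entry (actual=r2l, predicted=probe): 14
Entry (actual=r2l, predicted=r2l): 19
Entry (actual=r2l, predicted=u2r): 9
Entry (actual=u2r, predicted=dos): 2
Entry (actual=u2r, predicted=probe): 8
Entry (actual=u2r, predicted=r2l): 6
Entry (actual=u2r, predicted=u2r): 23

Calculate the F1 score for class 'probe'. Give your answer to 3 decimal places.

0.378

F1 score = 2·TP/(2·TP+FP+FN).
probe: TP=17, FP=6+14+8=28, FN=9+7+12=28 → 34/90 = 0.3778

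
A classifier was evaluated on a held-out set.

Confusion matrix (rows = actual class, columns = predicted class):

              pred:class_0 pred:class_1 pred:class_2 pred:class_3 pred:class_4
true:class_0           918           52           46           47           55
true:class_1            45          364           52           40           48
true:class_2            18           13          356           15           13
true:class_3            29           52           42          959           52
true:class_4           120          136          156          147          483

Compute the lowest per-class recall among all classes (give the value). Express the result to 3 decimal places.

0.464

Per-class recall (TP/(TP+FN)):
  class_0: TP=918, FN=52+46+47+55=200 → 918/1118 = 0.8211
  class_1: TP=364, FN=45+52+40+48=185 → 364/549 = 0.6630
  class_2: TP=356, FN=18+13+15+13=59 → 356/415 = 0.8578
  class_3: TP=959, FN=29+52+42+52=175 → 959/1134 = 0.8457
  class_4: TP=483, FN=120+136+156+147=559 → 483/1042 = 0.4635
Lowest is class 'class_4' with recall = 0.464.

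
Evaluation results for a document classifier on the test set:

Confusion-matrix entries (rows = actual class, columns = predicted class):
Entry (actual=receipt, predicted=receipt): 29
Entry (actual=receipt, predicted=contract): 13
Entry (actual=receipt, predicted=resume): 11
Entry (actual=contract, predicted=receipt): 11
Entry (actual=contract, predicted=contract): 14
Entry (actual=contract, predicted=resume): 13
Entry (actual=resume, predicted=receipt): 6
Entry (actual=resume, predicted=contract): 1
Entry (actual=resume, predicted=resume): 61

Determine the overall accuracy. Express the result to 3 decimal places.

0.654

Accuracy = trace / total = (29+14+61=104) / 159 = 104/159 = 0.654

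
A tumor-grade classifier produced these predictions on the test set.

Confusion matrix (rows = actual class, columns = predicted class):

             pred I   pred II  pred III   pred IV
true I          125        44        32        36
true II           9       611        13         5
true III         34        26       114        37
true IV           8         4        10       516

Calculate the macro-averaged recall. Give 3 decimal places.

Per-class recall (TP/(TP+FN)):
  I: TP=125, FN=44+32+36=112 → 125/237 = 0.5274
  II: TP=611, FN=9+13+5=27 → 611/638 = 0.9577
  III: TP=114, FN=34+26+37=97 → 114/211 = 0.5403
  IV: TP=516, FN=8+4+10=22 → 516/538 = 0.9591
Macro-recall = mean = (0.5274 + 0.9577 + 0.5403 + 0.9591) / 4 = 0.746

0.746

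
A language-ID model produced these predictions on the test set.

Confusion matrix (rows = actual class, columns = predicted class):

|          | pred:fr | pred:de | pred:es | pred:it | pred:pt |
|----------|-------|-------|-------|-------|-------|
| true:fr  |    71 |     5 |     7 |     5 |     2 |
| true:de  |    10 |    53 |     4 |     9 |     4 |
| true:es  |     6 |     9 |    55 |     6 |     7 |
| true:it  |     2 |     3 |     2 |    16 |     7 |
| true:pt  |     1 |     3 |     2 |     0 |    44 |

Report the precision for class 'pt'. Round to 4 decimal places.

Take TP from the diagonal, FP from the rest of the 'pt' prediction marginal, FN from the rest of the 'pt' actual marginal.
precision = TP/(TP+FP).
pt: TP=44, FP=2+4+7+7=20 → 44/64 = 0.68750

0.6875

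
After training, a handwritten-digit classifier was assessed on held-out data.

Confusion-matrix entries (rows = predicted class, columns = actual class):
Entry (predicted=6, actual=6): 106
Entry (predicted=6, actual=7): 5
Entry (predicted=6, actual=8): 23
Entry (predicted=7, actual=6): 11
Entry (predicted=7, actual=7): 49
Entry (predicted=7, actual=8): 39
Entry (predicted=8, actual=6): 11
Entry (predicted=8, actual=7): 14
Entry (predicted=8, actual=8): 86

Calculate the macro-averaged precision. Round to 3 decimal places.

0.687

Per-class precision (TP/(TP+FP)):
  6: TP=106, FP=5+23=28 → 106/134 = 0.7910
  7: TP=49, FP=11+39=50 → 49/99 = 0.4949
  8: TP=86, FP=11+14=25 → 86/111 = 0.7748
Macro-precision = mean = (0.7910 + 0.4949 + 0.7748) / 3 = 0.687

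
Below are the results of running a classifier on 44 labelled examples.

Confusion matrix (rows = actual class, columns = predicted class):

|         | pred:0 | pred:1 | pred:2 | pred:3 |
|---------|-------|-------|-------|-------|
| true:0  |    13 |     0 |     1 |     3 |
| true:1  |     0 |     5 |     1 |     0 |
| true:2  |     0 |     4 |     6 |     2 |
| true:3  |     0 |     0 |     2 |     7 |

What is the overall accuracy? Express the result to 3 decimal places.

0.705

Accuracy = trace / total = (13+5+6+7=31) / 44 = 31/44 = 0.705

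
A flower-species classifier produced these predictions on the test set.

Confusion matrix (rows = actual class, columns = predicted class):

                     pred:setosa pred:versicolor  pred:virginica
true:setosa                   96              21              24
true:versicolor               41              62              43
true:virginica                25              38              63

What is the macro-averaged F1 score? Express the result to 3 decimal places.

0.530

Per-class F1 score (2·TP/(2·TP+FP+FN)):
  setosa: TP=96, FP=41+25=66, FN=21+24=45 → 192/303 = 0.6337
  versicolor: TP=62, FP=21+38=59, FN=41+43=84 → 124/267 = 0.4644
  virginica: TP=63, FP=24+43=67, FN=25+38=63 → 126/256 = 0.4922
Macro-F1 score = mean = (0.6337 + 0.4644 + 0.4922) / 3 = 0.530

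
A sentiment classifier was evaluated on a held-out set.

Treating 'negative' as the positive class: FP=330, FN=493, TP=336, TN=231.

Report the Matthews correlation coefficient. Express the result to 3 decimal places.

MCC = (TP·TN − FP·FN) / √((TP+FP)(TP+FN)(TN+FP)(TN+FN))
Numerator = 336·231 − 330·493 = -85074
Denominator = √(666·829·561·724) = √224248830696 = 473549.1851
MCC = -85074 / 473549.1851 = -0.180

-0.180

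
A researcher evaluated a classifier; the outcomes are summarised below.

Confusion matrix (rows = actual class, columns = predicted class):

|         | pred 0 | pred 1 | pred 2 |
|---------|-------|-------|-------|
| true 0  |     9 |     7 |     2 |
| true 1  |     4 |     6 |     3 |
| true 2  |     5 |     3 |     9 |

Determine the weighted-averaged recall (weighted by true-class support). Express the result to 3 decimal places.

Per-class recall (TP/(TP+FN)):
  0: TP=9, FN=7+2=9 → 9/18 = 0.5000
  1: TP=6, FN=4+3=7 → 6/13 = 0.4615
  2: TP=9, FN=5+3=8 → 9/17 = 0.5294
Weighted-recall = Σ (supportᵢ/N)·recallᵢ with N=48: (18/48)·0.5000 + (13/48)·0.4615 + (17/48)·0.5294 = 0.500

0.500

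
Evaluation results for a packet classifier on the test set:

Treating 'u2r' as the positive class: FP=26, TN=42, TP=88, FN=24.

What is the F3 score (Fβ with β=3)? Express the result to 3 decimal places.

Fβ = (1+β²)·TP / ((1+β²)·TP + β²·FN + FP), with β²=9
= 10·88 / (10·88 + 9·24 + 26) = 0.784

0.784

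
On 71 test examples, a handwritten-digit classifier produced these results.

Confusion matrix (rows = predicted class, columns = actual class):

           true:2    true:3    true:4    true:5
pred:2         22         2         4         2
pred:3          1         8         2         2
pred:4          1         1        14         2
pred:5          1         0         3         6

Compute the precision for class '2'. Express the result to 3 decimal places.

0.733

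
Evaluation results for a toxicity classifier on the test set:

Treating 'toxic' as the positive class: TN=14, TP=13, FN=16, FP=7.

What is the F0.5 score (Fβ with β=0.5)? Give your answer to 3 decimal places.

Fβ = (1+β²)·TP / ((1+β²)·TP + β²·FN + FP), with β²=1/4
= 1.25·13 / (1.25·13 + 0.25·16 + 7) = 0.596

0.596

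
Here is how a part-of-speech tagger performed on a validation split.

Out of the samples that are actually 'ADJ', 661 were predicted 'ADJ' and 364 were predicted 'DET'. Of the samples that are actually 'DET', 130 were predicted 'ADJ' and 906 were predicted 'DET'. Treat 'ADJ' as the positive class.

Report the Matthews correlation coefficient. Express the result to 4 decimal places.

MCC = (TP·TN − FP·FN) / √((TP+FP)(TP+FN)(TN+FP)(TN+FN))
Numerator = 661·906 − 130·364 = 551546
Denominator = √(791·1025·1036·1270) = √1066752883000 = 1032837.2974
MCC = 551546 / 1032837.2974 = 0.5340

0.5340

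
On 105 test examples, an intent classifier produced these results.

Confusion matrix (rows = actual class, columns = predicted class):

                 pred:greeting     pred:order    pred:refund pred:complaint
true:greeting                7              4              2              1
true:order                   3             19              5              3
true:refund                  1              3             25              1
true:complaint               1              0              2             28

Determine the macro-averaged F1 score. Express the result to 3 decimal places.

0.718

Per-class F1 score (2·TP/(2·TP+FP+FN)):
  greeting: TP=7, FP=3+1+1=5, FN=4+2+1=7 → 14/26 = 0.5385
  order: TP=19, FP=4+3+0=7, FN=3+5+3=11 → 38/56 = 0.6786
  refund: TP=25, FP=2+5+2=9, FN=1+3+1=5 → 50/64 = 0.7813
  complaint: TP=28, FP=1+3+1=5, FN=1+0+2=3 → 56/64 = 0.8750
Macro-F1 score = mean = (0.5385 + 0.6786 + 0.7813 + 0.8750) / 4 = 0.718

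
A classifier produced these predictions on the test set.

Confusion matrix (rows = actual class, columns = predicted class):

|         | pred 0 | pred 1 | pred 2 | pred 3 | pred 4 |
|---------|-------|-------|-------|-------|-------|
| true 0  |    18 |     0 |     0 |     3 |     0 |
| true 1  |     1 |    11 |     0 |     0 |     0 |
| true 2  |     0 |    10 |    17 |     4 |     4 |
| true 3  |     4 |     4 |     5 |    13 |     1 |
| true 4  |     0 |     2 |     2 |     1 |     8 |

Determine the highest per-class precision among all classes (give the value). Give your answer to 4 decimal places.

0.7826

Per-class precision (TP/(TP+FP)):
  0: TP=18, FP=1+0+4+0=5 → 18/23 = 0.78261
  1: TP=11, FP=0+10+4+2=16 → 11/27 = 0.40741
  2: TP=17, FP=0+0+5+2=7 → 17/24 = 0.70833
  3: TP=13, FP=3+0+4+1=8 → 13/21 = 0.61905
  4: TP=8, FP=0+0+4+1=5 → 8/13 = 0.61538
Highest is class '0' with precision = 0.7826.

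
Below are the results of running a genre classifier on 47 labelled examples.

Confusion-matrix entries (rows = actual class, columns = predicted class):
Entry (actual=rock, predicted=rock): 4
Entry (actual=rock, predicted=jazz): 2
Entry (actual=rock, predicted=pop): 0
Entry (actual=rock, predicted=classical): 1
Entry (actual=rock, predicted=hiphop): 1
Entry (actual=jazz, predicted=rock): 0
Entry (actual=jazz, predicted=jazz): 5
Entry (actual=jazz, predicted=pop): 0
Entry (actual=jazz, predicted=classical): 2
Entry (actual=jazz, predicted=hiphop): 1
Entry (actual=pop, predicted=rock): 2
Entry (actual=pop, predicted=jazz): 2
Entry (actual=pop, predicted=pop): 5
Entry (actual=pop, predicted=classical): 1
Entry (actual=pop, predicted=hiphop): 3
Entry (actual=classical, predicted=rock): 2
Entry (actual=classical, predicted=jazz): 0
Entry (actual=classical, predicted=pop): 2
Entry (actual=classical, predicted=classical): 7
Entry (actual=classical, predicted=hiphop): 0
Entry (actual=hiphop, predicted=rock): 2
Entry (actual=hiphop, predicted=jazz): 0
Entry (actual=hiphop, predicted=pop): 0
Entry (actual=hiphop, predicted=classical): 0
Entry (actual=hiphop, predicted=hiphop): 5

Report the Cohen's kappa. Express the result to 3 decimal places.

Observed agreement pₒ = trace/N = 26/47 = 0.5532
Expected agreement pₑ = Σ (rowᵢ·colᵢ)/N² = (8·10 + 8·9 + 13·7 + 11·11 + 7·10)/47² = 0.1965
κ = (pₒ − pₑ)/(1 − pₑ) = (0.5532 − 0.1965)/(1 − 0.1965) = 0.444

0.444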